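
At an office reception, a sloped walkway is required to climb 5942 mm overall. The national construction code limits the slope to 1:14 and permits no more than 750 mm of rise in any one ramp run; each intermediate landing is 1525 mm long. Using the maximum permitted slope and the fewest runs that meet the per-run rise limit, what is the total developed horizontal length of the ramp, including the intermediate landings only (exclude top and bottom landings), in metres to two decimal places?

93.86 m

At most 750 each: 5942/750 = 7.92, giving 8 ramp runs. That means 7 intermediate landings.
Horizontal run for 5942 mm of rise at 1:14 is 5942 × 14 = 83188 mm.
Intermediate landings: 7 × 1525 = 10675 mm.
Total developed length = 83188 + 10675 = 93863 mm.
= 93.86 m.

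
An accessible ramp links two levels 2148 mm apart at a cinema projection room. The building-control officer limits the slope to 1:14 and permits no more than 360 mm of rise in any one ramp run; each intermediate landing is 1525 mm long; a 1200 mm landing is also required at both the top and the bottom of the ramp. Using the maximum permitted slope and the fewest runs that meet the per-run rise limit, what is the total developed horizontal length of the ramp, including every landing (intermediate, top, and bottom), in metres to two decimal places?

2148 / 360 = 5.97, so 6 ramp runs are needed. That means 5 intermediate landings.
Horizontal run for 2148 mm of rise at 1:14 is 2148 × 14 = 30072 mm.
5 intermediate landings contribute 5 × 1525 = 7625 mm.
Top and bottom landings: 2 × 1200 = 2400 mm.
Total = 30072 + 7625 + 2400 = 40097 mm.
= 40.10 m.

40.10 m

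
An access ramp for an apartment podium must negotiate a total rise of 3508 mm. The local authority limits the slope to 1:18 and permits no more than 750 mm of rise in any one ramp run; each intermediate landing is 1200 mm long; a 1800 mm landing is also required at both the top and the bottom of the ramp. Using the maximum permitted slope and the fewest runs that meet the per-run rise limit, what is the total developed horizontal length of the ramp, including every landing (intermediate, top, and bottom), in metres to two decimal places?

71.54 m

3508 / 750 = 4.677 → round up to 5 ramp runs. That means 4 intermediate landings.
Horizontal run for 3508 mm of rise at 1:18 is 3508 × 18 = 63144 mm.
4 intermediate landings contribute 4 × 1200 = 4800 mm.
Top and bottom landings: 2 × 1800 = 3600 mm.
Total = 63144 + 4800 + 3600 = 71544 mm.
= 71.54 m.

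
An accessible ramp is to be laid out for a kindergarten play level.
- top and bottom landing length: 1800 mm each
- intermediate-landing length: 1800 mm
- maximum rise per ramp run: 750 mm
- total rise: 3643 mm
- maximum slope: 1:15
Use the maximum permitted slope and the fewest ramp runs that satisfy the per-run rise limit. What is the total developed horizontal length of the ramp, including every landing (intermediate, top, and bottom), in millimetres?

65445 mm

⌈3643/750⌉ = 5 ramp runs. That means 4 intermediate landings.
Horizontal run for 3643 mm of rise at 1:15 is 3643 × 15 = 54645 mm.
4 intermediate landings contribute 4 × 1800 = 7200 mm.
Top and bottom landings: 2 × 1800 = 3600 mm.
Total = 54645 + 7200 + 3600 = 65445 mm.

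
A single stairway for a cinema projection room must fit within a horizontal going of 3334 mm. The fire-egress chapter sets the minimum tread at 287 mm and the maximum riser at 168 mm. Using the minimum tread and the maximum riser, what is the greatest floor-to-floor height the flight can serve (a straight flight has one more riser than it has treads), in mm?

2016 mm

Treads that fit: ⌊3334 / 287⌋ = 11.
Risers = treads + 1 = 12.
Maximum height = 12 × 168 = 2016 mm.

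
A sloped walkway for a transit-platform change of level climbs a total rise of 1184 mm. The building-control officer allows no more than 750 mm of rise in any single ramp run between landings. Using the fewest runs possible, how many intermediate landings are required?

At most 750 each: 1184/750 = 1.58, giving 2 ramp runs.
2 runs are separated by 1 intermediate landings.

1 intermediate landings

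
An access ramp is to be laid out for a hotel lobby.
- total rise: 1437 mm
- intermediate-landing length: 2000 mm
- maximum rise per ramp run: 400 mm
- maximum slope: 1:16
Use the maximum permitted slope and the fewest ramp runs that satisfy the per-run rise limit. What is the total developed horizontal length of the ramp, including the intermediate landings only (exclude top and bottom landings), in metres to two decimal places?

28.99 m

At most 400 each: 1437/400 = 3.59, giving 4 ramp runs. That means 3 intermediate landings.
Horizontal run for 1437 mm of rise at 1:16 is 1437 × 16 = 22992 mm.
3 intermediate landings contribute 3 × 2000 = 6000 mm.
Total developed length = 22992 + 6000 = 28992 mm.
= 28.99 m.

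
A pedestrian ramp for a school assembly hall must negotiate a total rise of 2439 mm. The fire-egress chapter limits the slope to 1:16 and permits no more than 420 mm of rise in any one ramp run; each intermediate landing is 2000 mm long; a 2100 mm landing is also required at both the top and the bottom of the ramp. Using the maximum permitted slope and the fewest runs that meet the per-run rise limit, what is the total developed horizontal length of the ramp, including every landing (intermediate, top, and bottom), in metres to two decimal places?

At most 420 each: 2439/420 = 5.81, giving 6 ramp runs. That means 5 intermediate landings.
Ramp run (horizontal) at 1:16: 2439 × 16 = 39024 mm.
Intermediate landings: 5 × 2000 = 10000 mm.
Top and bottom landings: 2 × 2100 = 4200 mm.
Total = 39024 + 10000 + 4200 = 53224 mm.
= 53.22 m.

53.22 m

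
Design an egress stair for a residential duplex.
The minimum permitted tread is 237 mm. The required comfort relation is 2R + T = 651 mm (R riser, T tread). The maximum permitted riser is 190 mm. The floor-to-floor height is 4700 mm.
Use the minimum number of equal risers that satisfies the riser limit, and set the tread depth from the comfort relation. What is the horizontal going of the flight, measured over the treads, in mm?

4700 / 190 = 24.737 → round up to 25 risers.
Each riser is 4700/25 = 188 mm (≤ 190 mm).
Tread T = 651 − 2 × 188 = 275 mm (≥ 237 mm).
Going = (25 − 1) × 275 = 6600 mm.

6600 mm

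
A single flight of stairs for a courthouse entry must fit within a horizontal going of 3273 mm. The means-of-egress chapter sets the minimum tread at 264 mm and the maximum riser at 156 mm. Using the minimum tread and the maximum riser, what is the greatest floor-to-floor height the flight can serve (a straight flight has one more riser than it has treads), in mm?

2028 mm

3273 / 264 = 12.40, so 12 treads fit.
Risers = treads + 1 = 13.
Maximum height = 13 × 156 = 2028 mm.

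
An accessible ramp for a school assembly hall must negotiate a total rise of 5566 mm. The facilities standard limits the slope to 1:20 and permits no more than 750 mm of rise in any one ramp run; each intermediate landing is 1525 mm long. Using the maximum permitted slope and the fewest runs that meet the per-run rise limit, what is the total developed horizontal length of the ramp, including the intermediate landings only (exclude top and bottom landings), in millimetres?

5566 / 750 = 7.421 → round up to 8 ramp runs. That means 7 intermediate landings.
Horizontal run for 5566 mm of rise at 1:20 is 5566 × 20 = 111320 mm.
Intermediate landings: 7 × 1525 = 10675 mm.
Total developed length = 111320 + 10675 = 121995 mm.

121995 mm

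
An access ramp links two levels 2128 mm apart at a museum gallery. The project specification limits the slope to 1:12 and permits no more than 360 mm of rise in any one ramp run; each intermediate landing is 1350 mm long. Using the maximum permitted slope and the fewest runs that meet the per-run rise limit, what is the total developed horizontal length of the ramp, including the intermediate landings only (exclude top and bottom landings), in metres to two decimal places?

32.29 m

⌈2128/360⌉ = 6 ramp runs. That means 5 intermediate landings.
Horizontal run for 2128 mm of rise at 1:12 is 2128 × 12 = 25536 mm.
Intermediate landings: 5 × 1350 = 6750 mm.
Developed length = 25536 + 6750 = 32286 mm.
= 32.29 m.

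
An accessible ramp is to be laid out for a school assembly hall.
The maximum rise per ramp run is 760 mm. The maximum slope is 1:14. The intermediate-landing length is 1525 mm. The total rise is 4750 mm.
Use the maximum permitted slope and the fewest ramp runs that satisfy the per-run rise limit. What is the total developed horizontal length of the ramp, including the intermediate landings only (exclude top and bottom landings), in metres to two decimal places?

75.65 m

4750 / 760 = 6.250 → round up to 7 ramp runs. That means 6 intermediate landings.
Horizontal run for 4750 mm of rise at 1:14 is 4750 × 14 = 66500 mm.
Intermediate landings: 6 × 1525 = 9150 mm.
Total developed length = 66500 + 9150 = 75650 mm.
= 75.65 m.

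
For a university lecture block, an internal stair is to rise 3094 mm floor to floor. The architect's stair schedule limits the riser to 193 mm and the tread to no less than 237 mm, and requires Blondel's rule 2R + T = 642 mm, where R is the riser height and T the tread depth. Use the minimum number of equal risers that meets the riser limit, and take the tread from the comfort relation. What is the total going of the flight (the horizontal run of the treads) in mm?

4448 mm

At most 193 each: 3094/193 = 16.03, giving 17 risers.
R = 3094 ÷ 17 = 182 mm.
From 2R + T = 642: T = 642 − 364 = 278 mm.
Going = (17 − 1) × 278 = 4448 mm.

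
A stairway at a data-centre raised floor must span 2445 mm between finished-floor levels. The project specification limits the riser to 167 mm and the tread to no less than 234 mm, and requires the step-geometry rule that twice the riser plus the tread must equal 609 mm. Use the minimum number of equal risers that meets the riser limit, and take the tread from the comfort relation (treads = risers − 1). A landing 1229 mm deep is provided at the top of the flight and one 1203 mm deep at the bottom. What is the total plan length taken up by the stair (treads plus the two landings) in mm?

6394 mm

2445 / 167 = 14.64, so 15 risers are needed.
Each riser is 2445/15 = 163 mm (≤ 167 mm).
From 2R + T = 609: T = 609 − 326 = 283 mm.
Going = (15 − 1) × 283 = 3962 mm.
Add landings: 3962 + 1229 + 1203 = 6394 mm.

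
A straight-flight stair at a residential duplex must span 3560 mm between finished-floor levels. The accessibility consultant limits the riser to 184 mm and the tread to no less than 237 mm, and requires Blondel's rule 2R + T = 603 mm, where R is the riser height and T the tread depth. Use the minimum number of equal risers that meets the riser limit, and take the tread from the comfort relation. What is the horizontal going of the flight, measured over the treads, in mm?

At most 184 each: 3560/184 = 19.35, giving 20 risers.
R = 3560 ÷ 20 = 178 mm.
T = 603 − 2·178 = 247 mm, which satisfies the 237 mm minimum.
20 risers give 19 treads; going = 19 × 247 = 4693 mm.

4693 mm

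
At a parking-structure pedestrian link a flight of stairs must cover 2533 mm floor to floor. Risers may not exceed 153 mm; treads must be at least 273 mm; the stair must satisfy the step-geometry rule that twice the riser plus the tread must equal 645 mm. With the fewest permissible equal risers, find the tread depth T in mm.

347 mm

⌈2533/153⌉ = 17 risers.
Riser R = 2533 / 17 = 149 mm, within the 153 mm limit.
Tread T = 645 − 2 × 149 = 347 mm (≥ 273 mm).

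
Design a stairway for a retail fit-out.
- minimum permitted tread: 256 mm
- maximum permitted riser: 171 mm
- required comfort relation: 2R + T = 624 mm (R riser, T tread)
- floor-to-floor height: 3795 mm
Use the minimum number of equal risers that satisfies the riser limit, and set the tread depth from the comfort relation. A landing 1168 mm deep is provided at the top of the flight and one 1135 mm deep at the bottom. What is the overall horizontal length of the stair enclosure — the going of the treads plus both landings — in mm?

8771 mm

⌈3795/171⌉ = 23 risers.
Riser R = 3795 / 23 = 165 mm, within the 171 mm limit.
From 2R + T = 624: T = 624 − 330 = 294 mm.
23 risers give 22 treads; going = 22 × 294 = 6468 mm.
Enclosure = 6468 + 1168 + 1135 = 8771 mm.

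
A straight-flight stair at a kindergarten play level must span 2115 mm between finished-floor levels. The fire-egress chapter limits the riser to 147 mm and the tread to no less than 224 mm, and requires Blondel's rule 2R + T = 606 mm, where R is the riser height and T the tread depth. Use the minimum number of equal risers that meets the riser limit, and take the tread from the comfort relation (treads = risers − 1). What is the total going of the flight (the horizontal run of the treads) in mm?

4536 mm

⌈2115/147⌉ = 15 risers.
Riser R = 2115 / 15 = 141 mm, within the 147 mm limit.
Tread T = 606 − 2 × 141 = 324 mm (≥ 224 mm).
Treads = 15 − 1 = 14; going = 14 × 324 = 4536 mm.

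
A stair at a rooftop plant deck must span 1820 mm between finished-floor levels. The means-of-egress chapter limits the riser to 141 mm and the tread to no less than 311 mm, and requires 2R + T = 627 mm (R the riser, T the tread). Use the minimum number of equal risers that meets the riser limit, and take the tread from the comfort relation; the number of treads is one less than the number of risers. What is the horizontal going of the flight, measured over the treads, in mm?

4164 mm

⌈1820/141⌉ = 13 risers.
Each riser is 1820/13 = 140 mm (≤ 141 mm).
Tread T = 627 − 2 × 140 = 347 mm (≥ 311 mm).
Going = (13 − 1) × 347 = 4164 mm.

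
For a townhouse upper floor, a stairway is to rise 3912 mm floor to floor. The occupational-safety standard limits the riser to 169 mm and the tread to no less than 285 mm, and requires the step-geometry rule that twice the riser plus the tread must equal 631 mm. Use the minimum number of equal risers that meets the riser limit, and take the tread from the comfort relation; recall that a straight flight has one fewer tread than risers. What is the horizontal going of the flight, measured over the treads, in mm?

7015 mm

At most 169 each: 3912/169 = 23.15, giving 24 risers.
R = 3912 ÷ 24 = 163 mm.
Tread T = 631 − 2 × 163 = 305 mm (≥ 285 mm).
24 risers give 23 treads; going = 23 × 305 = 7015 mm.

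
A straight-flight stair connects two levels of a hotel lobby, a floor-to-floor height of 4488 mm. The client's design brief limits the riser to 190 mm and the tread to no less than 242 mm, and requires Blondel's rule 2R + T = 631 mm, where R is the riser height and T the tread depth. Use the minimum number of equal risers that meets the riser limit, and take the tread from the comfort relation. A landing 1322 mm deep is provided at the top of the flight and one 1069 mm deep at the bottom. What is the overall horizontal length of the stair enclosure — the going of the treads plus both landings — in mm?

8302 mm

At most 190 each: 4488/190 = 23.62, giving 24 risers.
R = 4488 ÷ 24 = 187 mm.
From 2R + T = 631: T = 631 − 374 = 257 mm.
Going = (24 − 1) × 257 = 5911 mm.
Add landings: 5911 + 1322 + 1069 = 8302 mm.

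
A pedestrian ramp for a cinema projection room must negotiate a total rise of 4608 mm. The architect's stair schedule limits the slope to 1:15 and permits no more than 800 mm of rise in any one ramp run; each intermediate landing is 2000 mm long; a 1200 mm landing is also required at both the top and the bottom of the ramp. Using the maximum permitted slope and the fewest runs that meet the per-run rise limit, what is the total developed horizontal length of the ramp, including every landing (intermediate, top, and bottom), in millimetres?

4608 / 800 = 5.760 → round up to 6 ramp runs. That means 5 intermediate landings.
Horizontal run for 4608 mm of rise at 1:15 is 4608 × 15 = 69120 mm.
Intermediate landings: 5 × 2000 = 10000 mm.
Top and bottom landings: 2 × 1200 = 2400 mm.
Total = 69120 + 10000 + 2400 = 81520 mm.

81520 mm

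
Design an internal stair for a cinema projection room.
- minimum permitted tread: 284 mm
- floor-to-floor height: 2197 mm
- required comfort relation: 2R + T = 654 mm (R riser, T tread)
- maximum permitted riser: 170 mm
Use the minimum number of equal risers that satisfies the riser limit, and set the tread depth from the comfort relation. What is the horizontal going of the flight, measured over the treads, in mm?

2197 / 170 = 12.92, so 13 risers are needed.
Riser R = 2197 / 13 = 169 mm, within the 170 mm limit.
Tread T = 654 − 2 × 169 = 316 mm (≥ 284 mm).
Going = (13 − 1) × 316 = 3792 mm.

3792 mm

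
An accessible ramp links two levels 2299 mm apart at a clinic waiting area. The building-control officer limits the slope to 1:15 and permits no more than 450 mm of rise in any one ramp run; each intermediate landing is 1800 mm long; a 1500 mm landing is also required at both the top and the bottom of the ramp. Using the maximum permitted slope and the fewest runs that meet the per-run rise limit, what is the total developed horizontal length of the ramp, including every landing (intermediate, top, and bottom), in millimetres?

2299 / 450 = 5.11, so 6 ramp runs are needed. That means 5 intermediate landings.
Horizontal run for 2299 mm of rise at 1:15 is 2299 × 15 = 34485 mm.
Intermediate landings: 5 × 1800 = 9000 mm.
Top and bottom landings: 2 × 1500 = 3000 mm.
Total = 34485 + 9000 + 3000 = 46485 mm.

46485 mm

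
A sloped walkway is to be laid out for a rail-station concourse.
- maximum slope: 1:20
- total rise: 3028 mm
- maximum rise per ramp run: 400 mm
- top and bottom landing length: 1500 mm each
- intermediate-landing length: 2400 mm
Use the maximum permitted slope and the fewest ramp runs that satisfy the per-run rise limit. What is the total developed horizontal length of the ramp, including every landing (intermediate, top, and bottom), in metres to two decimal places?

80.36 m

⌈3028/400⌉ = 8 ramp runs. That means 7 intermediate landings.
Horizontal run for 3028 mm of rise at 1:20 is 3028 × 20 = 60560 mm.
7 intermediate landings contribute 7 × 2400 = 16800 mm.
Top and bottom landings: 2 × 1500 = 3000 mm.
Total = 60560 + 16800 + 3000 = 80360 mm.
= 80.36 m.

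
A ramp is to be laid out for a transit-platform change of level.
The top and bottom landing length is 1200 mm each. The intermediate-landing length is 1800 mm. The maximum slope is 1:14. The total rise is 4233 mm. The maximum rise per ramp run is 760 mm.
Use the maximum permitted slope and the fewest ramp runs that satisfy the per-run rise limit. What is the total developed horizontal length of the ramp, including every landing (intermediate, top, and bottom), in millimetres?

70662 mm

4233 / 760 = 5.570 → round up to 6 ramp runs. That means 5 intermediate landings.
Horizontal run for 4233 mm of rise at 1:14 is 4233 × 14 = 59262 mm.
5 intermediate landings contribute 5 × 1800 = 9000 mm.
Top and bottom landings: 2 × 1200 = 2400 mm.
Total = 59262 + 9000 + 2400 = 70662 mm.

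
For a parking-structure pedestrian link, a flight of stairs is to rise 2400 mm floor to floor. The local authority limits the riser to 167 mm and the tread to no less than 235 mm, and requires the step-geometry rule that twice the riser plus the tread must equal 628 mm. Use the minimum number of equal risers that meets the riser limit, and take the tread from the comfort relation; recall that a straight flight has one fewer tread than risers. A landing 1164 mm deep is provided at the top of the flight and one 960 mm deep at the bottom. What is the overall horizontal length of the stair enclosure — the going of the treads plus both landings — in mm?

6436 mm

2400 / 167 = 14.37, so 15 risers are needed.
Each riser is 2400/15 = 160 mm (≤ 167 mm).
T = 628 − 2·160 = 308 mm, which satisfies the 235 mm minimum.
15 risers give 14 treads; going = 14 × 308 = 4312 mm.
Enclosure = 4312 + 1164 + 960 = 6436 mm.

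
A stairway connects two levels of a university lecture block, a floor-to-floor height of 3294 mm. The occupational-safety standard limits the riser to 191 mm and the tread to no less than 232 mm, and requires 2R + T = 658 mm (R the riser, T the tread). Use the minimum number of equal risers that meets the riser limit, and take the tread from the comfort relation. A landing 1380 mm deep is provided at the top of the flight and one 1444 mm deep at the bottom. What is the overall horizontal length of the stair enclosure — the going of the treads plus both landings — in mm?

3294 / 191 = 17.25, so 18 risers are needed.
Each riser is 3294/18 = 183 mm (≤ 191 mm).
Tread T = 658 − 2 × 183 = 292 mm (≥ 232 mm).
Going = (18 − 1) × 292 = 4964 mm.
Enclosure = 4964 + 1380 + 1444 = 7788 mm.

7788 mm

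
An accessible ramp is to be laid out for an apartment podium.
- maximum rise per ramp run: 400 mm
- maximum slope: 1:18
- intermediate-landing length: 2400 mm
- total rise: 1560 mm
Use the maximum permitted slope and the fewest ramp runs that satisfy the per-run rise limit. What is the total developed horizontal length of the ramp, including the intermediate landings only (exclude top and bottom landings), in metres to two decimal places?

35.28 m

At most 400 each: 1560/400 = 3.90, giving 4 ramp runs. That means 3 intermediate landings.
Ramp run (horizontal) at 1:18: 1560 × 18 = 28080 mm.
3 intermediate landings contribute 3 × 2400 = 7200 mm.
Developed length = 28080 + 7200 = 35280 mm.
= 35.28 m.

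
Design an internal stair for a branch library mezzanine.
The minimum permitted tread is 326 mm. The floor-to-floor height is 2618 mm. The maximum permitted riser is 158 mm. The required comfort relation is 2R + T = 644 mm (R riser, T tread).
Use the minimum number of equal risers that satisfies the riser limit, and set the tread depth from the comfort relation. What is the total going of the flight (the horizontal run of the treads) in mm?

2618 / 158 = 16.57, so 17 risers are needed.
Riser R = 2618 / 17 = 154 mm, within the 158 mm limit.
T = 644 − 2·154 = 336 mm, which satisfies the 326 mm minimum.
Treads = 17 − 1 = 16; going = 16 × 336 = 5376 mm.

5376 mm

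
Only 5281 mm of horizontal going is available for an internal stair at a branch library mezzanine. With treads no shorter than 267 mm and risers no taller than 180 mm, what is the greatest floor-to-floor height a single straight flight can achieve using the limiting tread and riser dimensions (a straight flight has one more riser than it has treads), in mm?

3600 mm

Treads that fit: ⌊5281 / 267⌋ = 19.
Risers = treads + 1 = 20.
Maximum height = 20 × 180 = 3600 mm.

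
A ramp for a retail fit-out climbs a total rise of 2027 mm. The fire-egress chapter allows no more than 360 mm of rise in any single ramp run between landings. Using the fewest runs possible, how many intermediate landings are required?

At most 360 each: 2027/360 = 5.63, giving 6 ramp runs.
6 runs are separated by 5 intermediate landings.

5 intermediate landings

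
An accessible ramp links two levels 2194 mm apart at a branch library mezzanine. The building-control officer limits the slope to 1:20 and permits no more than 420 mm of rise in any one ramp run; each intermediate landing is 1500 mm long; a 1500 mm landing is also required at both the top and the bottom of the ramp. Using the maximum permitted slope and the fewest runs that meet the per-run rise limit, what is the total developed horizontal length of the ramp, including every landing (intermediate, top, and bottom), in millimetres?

54380 mm

At most 420 each: 2194/420 = 5.22, giving 6 ramp runs. That means 5 intermediate landings.
Horizontal run for 2194 mm of rise at 1:20 is 2194 × 20 = 43880 mm.
Intermediate landings: 5 × 1500 = 7500 mm.
Top and bottom landings: 2 × 1500 = 3000 mm.
Total = 43880 + 7500 + 3000 = 54380 mm.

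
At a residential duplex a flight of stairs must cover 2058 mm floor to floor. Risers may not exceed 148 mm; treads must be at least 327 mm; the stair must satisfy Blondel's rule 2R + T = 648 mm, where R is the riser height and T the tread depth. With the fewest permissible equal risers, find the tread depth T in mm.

354 mm

2058 / 148 = 13.91, so 14 risers are needed.
R = 2058 ÷ 14 = 147 mm.
Tread T = 648 − 2 × 147 = 354 mm (≥ 327 mm).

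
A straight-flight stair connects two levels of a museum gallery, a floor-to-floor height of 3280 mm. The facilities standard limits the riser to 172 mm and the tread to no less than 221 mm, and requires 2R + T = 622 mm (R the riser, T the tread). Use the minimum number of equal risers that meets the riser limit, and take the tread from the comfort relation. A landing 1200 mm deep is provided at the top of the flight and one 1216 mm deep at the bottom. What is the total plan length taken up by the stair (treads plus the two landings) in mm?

8002 mm

At most 172 each: 3280/172 = 19.07, giving 20 risers.
Each riser is 3280/20 = 164 mm (≤ 172 mm).
From 2R + T = 622: T = 622 − 328 = 294 mm.
Treads = 20 − 1 = 19; going = 19 × 294 = 5586 mm.
Add landings: 5586 + 1200 + 1216 = 8002 mm.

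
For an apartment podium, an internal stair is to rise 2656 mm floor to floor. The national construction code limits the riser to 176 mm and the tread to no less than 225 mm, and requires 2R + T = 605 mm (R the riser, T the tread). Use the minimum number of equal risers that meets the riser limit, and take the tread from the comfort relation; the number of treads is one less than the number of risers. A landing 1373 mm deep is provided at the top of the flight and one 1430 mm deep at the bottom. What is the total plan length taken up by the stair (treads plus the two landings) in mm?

6898 mm

2656 / 176 = 15.09, so 16 risers are needed.
Each riser is 2656/16 = 166 mm (≤ 176 mm).
T = 605 − 2·166 = 273 mm, which satisfies the 225 mm minimum.
16 risers give 15 treads; going = 15 × 273 = 4095 mm.
Add landings: 4095 + 1373 + 1430 = 6898 mm.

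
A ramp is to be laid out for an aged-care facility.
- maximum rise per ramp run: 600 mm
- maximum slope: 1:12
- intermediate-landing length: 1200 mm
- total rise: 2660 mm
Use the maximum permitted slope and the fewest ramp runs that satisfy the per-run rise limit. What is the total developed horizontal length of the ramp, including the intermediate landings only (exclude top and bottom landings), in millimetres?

2660 / 600 = 4.433 → round up to 5 ramp runs. That means 4 intermediate landings.
Horizontal run for 2660 mm of rise at 1:12 is 2660 × 12 = 31920 mm.
4 intermediate landings contribute 4 × 1200 = 4800 mm.
Developed length = 31920 + 4800 = 36720 mm.

36720 mm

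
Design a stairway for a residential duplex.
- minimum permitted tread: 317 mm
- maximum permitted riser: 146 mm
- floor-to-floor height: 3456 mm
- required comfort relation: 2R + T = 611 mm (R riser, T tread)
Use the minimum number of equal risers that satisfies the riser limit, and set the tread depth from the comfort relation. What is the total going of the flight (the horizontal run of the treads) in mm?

7429 mm

3456 / 146 = 23.67, so 24 risers are needed.
Each riser is 3456/24 = 144 mm (≤ 146 mm).
Tread T = 611 − 2 × 144 = 323 mm (≥ 317 mm).
Going = (24 − 1) × 323 = 7429 mm.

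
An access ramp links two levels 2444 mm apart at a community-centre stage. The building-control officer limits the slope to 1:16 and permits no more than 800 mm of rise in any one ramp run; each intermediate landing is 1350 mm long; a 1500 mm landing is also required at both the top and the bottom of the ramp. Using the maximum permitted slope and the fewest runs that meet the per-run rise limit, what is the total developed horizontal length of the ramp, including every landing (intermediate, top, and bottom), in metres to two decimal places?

2444 / 800 = 3.06, so 4 ramp runs are needed. That means 3 intermediate landings.
Ramp run (horizontal) at 1:16: 2444 × 16 = 39104 mm.
3 intermediate landings contribute 3 × 1350 = 4050 mm.
Top and bottom landings: 2 × 1500 = 3000 mm.
Total = 39104 + 4050 + 3000 = 46154 mm.
= 46.15 m.

46.15 m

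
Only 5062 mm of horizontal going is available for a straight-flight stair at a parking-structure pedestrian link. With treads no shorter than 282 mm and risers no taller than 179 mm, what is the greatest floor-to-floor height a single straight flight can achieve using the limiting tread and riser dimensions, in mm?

5062 / 282 = 17.95, so 17 treads fit.
Risers = treads + 1 = 18.
Maximum height = 18 × 179 = 3222 mm.

3222 mm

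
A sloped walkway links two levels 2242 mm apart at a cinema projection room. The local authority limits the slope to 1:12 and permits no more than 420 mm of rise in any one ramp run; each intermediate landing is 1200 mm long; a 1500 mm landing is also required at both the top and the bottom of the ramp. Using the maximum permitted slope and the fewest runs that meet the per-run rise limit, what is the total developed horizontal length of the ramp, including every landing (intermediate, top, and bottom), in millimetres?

At most 420 each: 2242/420 = 5.34, giving 6 ramp runs. That means 5 intermediate landings.
Ramp run (horizontal) at 1:12: 2242 × 12 = 26904 mm.
Intermediate landings: 5 × 1200 = 6000 mm.
Top and bottom landings: 2 × 1500 = 3000 mm.
Total = 26904 + 6000 + 3000 = 35904 mm.

35904 mm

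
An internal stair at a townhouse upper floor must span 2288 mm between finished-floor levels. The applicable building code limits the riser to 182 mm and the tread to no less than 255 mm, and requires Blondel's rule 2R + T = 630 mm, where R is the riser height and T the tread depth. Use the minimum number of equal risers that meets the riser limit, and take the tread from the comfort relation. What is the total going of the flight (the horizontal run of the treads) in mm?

At most 182 each: 2288/182 = 12.57, giving 13 risers.
Riser R = 2288 / 13 = 176 mm, within the 182 mm limit.
From 2R + T = 630: T = 630 − 352 = 278 mm.
Going = (13 − 1) × 278 = 3336 mm.

3336 mm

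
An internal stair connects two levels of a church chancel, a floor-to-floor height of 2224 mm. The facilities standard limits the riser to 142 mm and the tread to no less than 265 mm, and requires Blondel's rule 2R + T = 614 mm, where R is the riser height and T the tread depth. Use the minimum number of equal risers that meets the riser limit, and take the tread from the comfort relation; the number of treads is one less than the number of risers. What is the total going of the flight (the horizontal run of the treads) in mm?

At most 142 each: 2224/142 = 15.66, giving 16 risers.
Each riser is 2224/16 = 139 mm (≤ 142 mm).
T = 614 − 2·139 = 336 mm, which satisfies the 265 mm minimum.
Going = (16 − 1) × 336 = 5040 mm.

5040 mm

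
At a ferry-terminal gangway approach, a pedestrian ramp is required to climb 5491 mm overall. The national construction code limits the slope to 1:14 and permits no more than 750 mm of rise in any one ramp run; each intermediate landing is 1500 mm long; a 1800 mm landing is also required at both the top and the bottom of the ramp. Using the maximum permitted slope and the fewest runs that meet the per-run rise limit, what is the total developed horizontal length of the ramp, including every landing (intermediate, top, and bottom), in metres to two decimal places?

90.97 m

⌈5491/750⌉ = 8 ramp runs. That means 7 intermediate landings.
Horizontal run for 5491 mm of rise at 1:14 is 5491 × 14 = 76874 mm.
Intermediate landings: 7 × 1500 = 10500 mm.
Top and bottom landings: 2 × 1800 = 3600 mm.
Total = 76874 + 10500 + 3600 = 90974 mm.
= 90.97 m.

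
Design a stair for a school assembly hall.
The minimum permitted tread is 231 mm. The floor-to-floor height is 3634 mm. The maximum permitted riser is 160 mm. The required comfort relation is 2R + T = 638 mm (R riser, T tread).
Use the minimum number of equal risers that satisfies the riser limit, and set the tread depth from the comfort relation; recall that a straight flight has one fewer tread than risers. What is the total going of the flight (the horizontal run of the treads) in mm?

7084 mm

At most 160 each: 3634/160 = 22.71, giving 23 risers.
R = 3634 ÷ 23 = 158 mm.
From 2R + T = 638: T = 638 − 316 = 322 mm.
Treads = 23 − 1 = 22; going = 22 × 322 = 7084 mm.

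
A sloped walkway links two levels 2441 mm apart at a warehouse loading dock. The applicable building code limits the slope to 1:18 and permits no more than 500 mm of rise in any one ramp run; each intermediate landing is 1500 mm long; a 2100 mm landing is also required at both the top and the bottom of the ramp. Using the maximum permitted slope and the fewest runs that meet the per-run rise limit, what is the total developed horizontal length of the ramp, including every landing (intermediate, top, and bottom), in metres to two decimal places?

54.14 m

2441 / 500 = 4.882 → round up to 5 ramp runs. That means 4 intermediate landings.
Ramp run (horizontal) at 1:18: 2441 × 18 = 43938 mm.
Intermediate landings: 4 × 1500 = 6000 mm.
Top and bottom landings: 2 × 2100 = 4200 mm.
Total = 43938 + 6000 + 4200 = 54138 mm.
= 54.14 m.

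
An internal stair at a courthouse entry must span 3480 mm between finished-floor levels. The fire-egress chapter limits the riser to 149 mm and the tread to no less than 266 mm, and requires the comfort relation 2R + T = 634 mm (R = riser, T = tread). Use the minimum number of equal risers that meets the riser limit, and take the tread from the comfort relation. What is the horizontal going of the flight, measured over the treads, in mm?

At most 149 each: 3480/149 = 23.36, giving 24 risers.
Each riser is 3480/24 = 145 mm (≤ 149 mm).
From 2R + T = 634: T = 634 − 290 = 344 mm.
Treads = 24 − 1 = 23; going = 23 × 344 = 7912 mm.

7912 mm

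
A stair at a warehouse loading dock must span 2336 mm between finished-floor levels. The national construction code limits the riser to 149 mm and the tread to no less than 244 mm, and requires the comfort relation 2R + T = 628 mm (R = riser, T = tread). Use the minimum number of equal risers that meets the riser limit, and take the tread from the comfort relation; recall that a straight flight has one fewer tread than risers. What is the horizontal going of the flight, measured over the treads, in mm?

2336 / 149 = 15.68, so 16 risers are needed.
Riser R = 2336 / 16 = 146 mm, within the 149 mm limit.
From 2R + T = 628: T = 628 − 292 = 336 mm.
Treads = 16 − 1 = 15; going = 15 × 336 = 5040 mm.

5040 mm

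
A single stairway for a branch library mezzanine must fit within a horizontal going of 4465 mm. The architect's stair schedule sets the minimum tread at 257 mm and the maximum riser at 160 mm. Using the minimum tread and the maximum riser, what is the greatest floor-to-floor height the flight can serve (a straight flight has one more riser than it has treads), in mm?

4465 / 257 = 17.37, so 17 treads fit.
Risers = treads + 1 = 18.
Maximum height = 18 × 160 = 2880 mm.

2880 mm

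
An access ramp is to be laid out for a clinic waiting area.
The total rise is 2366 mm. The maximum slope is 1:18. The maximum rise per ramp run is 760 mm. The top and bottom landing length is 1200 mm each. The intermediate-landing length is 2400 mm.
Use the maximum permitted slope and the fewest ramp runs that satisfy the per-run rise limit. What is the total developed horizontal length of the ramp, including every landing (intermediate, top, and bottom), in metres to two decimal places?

52.19 m

⌈2366/760⌉ = 4 ramp runs. That means 3 intermediate landings.
Ramp run (horizontal) at 1:18: 2366 × 18 = 42588 mm.
3 intermediate landings contribute 3 × 2400 = 7200 mm.
Top and bottom landings: 2 × 1200 = 2400 mm.
Total = 42588 + 7200 + 2400 = 52188 mm.
= 52.19 m.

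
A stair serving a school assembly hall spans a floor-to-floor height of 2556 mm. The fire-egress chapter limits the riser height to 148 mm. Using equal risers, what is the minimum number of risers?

18 risers

2556 / 148 = 17.270 → round up to 18 risers.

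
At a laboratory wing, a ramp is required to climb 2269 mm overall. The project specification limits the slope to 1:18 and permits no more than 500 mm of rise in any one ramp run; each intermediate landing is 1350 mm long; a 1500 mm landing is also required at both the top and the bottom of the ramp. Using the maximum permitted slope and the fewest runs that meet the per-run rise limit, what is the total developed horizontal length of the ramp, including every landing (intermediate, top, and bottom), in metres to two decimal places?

49.24 m

2269 / 500 = 4.54, so 5 ramp runs are needed. That means 4 intermediate landings.
Ramp run (horizontal) at 1:18: 2269 × 18 = 40842 mm.
Intermediate landings: 4 × 1350 = 5400 mm.
Top and bottom landings: 2 × 1500 = 3000 mm.
Total = 40842 + 5400 + 3000 = 49242 mm.
= 49.24 m.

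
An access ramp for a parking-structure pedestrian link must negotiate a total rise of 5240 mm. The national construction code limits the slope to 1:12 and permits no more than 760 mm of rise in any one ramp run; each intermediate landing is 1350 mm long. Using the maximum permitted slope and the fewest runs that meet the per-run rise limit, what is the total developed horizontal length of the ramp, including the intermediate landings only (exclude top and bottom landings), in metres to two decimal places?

70.98 m

5240 / 760 = 6.895 → round up to 7 ramp runs. That means 6 intermediate landings.
Ramp run (horizontal) at 1:12: 5240 × 12 = 62880 mm.
6 intermediate landings contribute 6 × 1350 = 8100 mm.
Developed length = 62880 + 8100 = 70980 mm.
= 70.98 m.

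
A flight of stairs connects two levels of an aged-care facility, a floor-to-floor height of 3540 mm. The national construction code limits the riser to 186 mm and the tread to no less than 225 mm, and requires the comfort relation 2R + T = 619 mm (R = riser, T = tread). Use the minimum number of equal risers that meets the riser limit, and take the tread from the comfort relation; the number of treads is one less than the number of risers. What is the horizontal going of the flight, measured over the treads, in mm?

3540 / 186 = 19.03, so 20 risers are needed.
R = 3540 ÷ 20 = 177 mm.
Tread T = 619 − 2 × 177 = 265 mm (≥ 225 mm).
Going = (20 − 1) × 265 = 5035 mm.

5035 mm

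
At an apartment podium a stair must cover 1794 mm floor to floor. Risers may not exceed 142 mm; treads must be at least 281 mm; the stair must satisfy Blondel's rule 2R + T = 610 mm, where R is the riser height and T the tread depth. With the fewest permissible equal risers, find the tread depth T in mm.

334 mm

1794 / 142 = 12.634 → round up to 13 risers.
R = 1794 ÷ 13 = 138 mm.
Tread T = 610 − 2 × 138 = 334 mm (≥ 281 mm).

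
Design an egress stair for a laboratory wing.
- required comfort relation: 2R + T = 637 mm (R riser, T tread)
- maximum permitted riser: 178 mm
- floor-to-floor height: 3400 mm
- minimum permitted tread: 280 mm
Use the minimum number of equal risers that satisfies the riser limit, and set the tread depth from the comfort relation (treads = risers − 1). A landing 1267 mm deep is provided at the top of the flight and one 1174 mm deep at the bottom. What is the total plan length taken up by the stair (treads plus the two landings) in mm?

8084 mm

⌈3400/178⌉ = 20 risers.
Riser R = 3400 / 20 = 170 mm, within the 178 mm limit.
T = 637 − 2·170 = 297 mm, which satisfies the 280 mm minimum.
Going = (20 − 1) × 297 = 5643 mm.
Enclosure = 5643 + 1267 + 1174 = 8084 mm.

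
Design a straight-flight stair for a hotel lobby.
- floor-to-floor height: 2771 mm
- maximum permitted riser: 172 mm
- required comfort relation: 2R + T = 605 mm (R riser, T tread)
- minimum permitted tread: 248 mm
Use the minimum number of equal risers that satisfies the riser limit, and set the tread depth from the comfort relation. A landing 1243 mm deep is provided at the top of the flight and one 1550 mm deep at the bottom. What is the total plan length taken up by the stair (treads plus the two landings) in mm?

7257 mm

⌈2771/172⌉ = 17 risers.
R = 2771 ÷ 17 = 163 mm.
Tread T = 605 − 2 × 163 = 279 mm (≥ 248 mm).
Treads = 17 − 1 = 16; going = 16 × 279 = 4464 mm.
Add landings: 4464 + 1243 + 1550 = 7257 mm.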